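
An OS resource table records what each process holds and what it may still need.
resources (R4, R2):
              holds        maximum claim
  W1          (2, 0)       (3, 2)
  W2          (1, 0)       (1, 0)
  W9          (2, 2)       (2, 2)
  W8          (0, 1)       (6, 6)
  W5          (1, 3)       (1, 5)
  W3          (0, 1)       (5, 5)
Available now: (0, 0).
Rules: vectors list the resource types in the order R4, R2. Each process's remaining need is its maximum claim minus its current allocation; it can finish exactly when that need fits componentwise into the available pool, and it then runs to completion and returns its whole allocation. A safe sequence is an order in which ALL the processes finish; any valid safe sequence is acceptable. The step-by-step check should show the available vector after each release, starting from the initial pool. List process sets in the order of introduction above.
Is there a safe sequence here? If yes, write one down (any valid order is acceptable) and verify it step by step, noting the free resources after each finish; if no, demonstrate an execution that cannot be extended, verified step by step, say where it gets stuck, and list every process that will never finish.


The state is SAFE; one workable sequence: W9, W2, W1, W5, W8, W3.
Key observation: the first exact fit in this order is W1 — it needs (1, 2) with (3, 2) free, meeting a requested resource to the last unit.
Walking it through:
  pool = (0, 0)
  W9: need (0, 0) fits (0, 0); releases (2, 2), pool now (2, 2)
  W2: need (0, 0) fits (2, 2); releases (1, 0), pool now (3, 2)
  W1: need (1, 2) fits (3, 2); releases (2, 0), pool now (5, 2)
  W5: need (0, 2) fits (5, 2); releases (1, 3), pool now (6, 5)
  W8: need (6, 5) fits (6, 5); releases (0, 1), pool now (6, 6)
  W3: need (5, 4) fits (6, 6); releases (0, 1), pool now (6, 7)


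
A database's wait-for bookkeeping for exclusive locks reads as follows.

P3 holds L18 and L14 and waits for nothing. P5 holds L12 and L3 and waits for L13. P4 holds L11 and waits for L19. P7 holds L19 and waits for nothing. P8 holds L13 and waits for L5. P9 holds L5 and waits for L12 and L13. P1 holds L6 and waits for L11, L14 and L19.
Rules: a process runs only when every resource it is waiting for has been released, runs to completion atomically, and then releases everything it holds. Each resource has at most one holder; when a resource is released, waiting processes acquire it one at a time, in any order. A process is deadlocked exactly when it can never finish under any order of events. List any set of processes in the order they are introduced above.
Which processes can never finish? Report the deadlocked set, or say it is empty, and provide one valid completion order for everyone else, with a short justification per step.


Deadlocked: P5, P8 and P9.
Key observation: P5 -> P8 -> P9 -> P5 is a circular wait — nothing in it can go first; no other process is dragged down with it.
The rest can finish in the order P7, P4, P3, P1.
Step-by-step check:
  P7 waits on nothing -> runs at once and releases L19
  P4: everything it awaited (L19) is free; runs, freeing L11
  P3 waits on nothing -> runs at once and releases L18 and L14
  P1: everything it awaited (L11, L14 and L19) is free; runs, freeing L6


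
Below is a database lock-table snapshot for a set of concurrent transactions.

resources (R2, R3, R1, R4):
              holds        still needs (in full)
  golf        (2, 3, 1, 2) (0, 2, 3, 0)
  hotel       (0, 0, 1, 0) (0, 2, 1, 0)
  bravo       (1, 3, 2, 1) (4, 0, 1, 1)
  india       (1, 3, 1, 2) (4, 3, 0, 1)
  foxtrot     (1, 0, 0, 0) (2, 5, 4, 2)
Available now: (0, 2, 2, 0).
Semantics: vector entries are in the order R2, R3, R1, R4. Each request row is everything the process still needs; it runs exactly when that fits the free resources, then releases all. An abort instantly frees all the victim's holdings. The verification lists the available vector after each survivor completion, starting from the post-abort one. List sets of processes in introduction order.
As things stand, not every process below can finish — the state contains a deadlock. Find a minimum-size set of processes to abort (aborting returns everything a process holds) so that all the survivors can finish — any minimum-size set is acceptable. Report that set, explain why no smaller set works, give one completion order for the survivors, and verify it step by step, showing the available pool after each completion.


Abort bravo.
Key observation: the returned (1, 3, 2, 1) from bravo is what brings india — unrunnable before, under any order — into play at step 4.
Why nothing smaller works: aborting no one leaves the state deadlocked as given.
Survivors finish in the order: hotel, golf, foxtrot, india. Step-by-step check (pool after the aborts first):
  pool = (1, 5, 4, 1)
  hotel: need (0, 2, 1, 0) fits (1, 5, 4, 1); releases (0, 0, 1, 0), pool now (1, 5, 5, 1)
  golf: need (0, 2, 3, 0) fits (1, 5, 5, 1); releases (2, 3, 1, 2), pool now (3, 8, 6, 3)
  foxtrot: need (2, 5, 4, 2) fits (3, 8, 6, 3); releases (1, 0, 0, 0), pool now (4, 8, 6, 3)
  india: need (4, 3, 0, 1) fits (4, 8, 6, 3); releases (1, 3, 1, 2), pool now (5, 11, 7, 5)


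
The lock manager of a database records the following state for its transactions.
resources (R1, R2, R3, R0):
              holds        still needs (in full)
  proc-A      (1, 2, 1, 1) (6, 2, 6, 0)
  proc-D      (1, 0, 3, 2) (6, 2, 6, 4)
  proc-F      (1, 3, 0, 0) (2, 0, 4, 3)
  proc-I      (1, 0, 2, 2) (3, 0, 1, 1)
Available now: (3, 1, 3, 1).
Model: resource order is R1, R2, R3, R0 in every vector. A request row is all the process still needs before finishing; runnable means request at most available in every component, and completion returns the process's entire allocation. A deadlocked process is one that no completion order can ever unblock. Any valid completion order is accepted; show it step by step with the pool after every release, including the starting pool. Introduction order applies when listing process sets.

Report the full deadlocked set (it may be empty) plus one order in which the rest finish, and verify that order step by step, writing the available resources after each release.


Deadlocked set: proc-A and proc-D.
Key observation: proc-I, proc-F can finish, but then (5, 4, 5, 3) is all there is, and the blocked group's R1 demands exceed it.
A valid finishing order for the others: proc-I, proc-F. Step-by-step check:
  pool = (3, 1, 3, 1)
  proc-I needs (3, 0, 1, 1) <= (3, 1, 3, 1) -> finishes; pool += (1, 0, 2, 2) = (4, 1, 5, 3)
  proc-F needs (2, 0, 4, 3) <= (4, 1, 5, 3) -> finishes; pool += (1, 3, 0, 0) = (5, 4, 5, 3)
The stuck group stays short no matter what:
  proc-A cannot run: need (6, 2, 6, 0) vs free (5, 4, 5, 3) (insufficient R1 and R3)
  proc-D cannot run: need (6, 2, 6, 4) vs free (5, 4, 5, 3) (insufficient R1, R3 and R0)


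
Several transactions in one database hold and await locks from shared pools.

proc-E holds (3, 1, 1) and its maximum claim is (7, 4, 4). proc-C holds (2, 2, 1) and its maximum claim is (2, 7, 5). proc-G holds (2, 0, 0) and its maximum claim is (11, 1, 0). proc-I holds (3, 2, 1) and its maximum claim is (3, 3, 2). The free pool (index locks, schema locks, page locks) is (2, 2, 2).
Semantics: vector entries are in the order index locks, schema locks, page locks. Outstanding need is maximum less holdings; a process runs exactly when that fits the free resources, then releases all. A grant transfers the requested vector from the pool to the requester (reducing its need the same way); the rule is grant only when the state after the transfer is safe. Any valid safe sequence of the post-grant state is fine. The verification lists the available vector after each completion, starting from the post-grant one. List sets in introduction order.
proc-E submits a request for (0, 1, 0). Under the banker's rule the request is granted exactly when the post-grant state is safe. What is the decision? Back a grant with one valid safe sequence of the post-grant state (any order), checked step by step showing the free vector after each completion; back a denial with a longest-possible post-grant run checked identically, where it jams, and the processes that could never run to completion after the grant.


GRANT — the state after the grant stays safe, e.g. via proc-I, proc-E, proc-C, proc-G.
Key observation: the grant leaves (2, 1, 2) free — enough for proc-I, whose release restarts the cascade.
Step-by-step check of the post-grant state:
  pool = (2, 1, 2)
  run proc-I (needs (0, 1, 1), free (2, 1, 2)); after release of (3, 2, 1) the pool is (5, 3, 3)
  run proc-E (needs (4, 2, 3), free (5, 3, 3)); after release of (3, 2, 1) the pool is (8, 5, 4)
  run proc-C (needs (0, 5, 4), free (8, 5, 4)); after release of (2, 2, 1) the pool is (10, 7, 5)
  run proc-G (needs (9, 1, 0), free (10, 7, 5)); after release of (2, 0, 0) the pool is (12, 7, 5)


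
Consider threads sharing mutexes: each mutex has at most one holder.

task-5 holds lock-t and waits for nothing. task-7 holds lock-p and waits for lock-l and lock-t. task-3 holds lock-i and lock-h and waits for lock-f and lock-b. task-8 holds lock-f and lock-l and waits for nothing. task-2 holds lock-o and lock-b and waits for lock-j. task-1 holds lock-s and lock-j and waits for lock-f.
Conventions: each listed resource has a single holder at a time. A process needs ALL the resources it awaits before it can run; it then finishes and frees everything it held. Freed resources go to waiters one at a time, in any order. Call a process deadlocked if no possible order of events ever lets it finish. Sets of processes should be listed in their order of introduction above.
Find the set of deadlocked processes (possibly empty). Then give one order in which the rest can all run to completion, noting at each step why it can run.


No process is deadlocked.
Key observation: although several processes wait, no cycle exists — each chain bottoms out at a free runner.
A valid finishing order for the others: task-8, task-5, task-1, task-2, task-7, task-3.
Verifying each step:
  task-8 waits on nothing -> runs at once and releases lock-f and lock-l
  task-5 waits on nothing -> runs at once and releases lock-t
  task-1 waits on lock-f — all released -> runs and releases lock-s and lock-j
  task-2 waits on lock-j — all released -> runs and releases lock-o and lock-b
  task-7 waits on lock-l and lock-t — all released -> runs and releases lock-p
  task-3 waits on lock-f and lock-b — all released -> runs and releases lock-i and lock-h


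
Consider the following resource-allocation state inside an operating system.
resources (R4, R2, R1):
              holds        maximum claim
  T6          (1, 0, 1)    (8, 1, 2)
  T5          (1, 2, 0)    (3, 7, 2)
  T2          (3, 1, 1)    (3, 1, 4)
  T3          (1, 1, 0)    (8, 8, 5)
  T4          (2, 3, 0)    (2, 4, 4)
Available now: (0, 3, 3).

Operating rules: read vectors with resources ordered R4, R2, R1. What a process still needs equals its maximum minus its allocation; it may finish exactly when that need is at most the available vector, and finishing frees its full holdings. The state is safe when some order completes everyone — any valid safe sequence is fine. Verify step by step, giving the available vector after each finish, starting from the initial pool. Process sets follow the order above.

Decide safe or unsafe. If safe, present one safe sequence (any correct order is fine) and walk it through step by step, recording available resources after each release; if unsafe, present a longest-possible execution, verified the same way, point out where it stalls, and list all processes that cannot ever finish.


The state is UNSAFE.
Key observation: the pool after T2, T4, T5 is (6, 9, 4); every surviving request exceeds it in R4, so progress ends there.
The run T2, T4, T5 cannot be extended any further. Walking it through:
  pool = (0, 3, 3)
  T2 needs (0, 0, 3) <= (0, 3, 3) -> finishes; pool += (3, 1, 1) = (3, 4, 4)
  T4 needs (0, 1, 4) <= (3, 4, 4) -> finishes; pool += (2, 3, 0) = (5, 7, 4)
  T5 needs (2, 5, 2) <= (5, 7, 4) -> finishes; pool += (1, 2, 0) = (6, 9, 4)
  blocked: T6 wants (7, 1, 1), pool (6, 9, 4) — not enough R4
  blocked: T3 wants (7, 7, 5), pool (6, 9, 4) — not enough R4 and R1
Never able to finish: T6 and T3.


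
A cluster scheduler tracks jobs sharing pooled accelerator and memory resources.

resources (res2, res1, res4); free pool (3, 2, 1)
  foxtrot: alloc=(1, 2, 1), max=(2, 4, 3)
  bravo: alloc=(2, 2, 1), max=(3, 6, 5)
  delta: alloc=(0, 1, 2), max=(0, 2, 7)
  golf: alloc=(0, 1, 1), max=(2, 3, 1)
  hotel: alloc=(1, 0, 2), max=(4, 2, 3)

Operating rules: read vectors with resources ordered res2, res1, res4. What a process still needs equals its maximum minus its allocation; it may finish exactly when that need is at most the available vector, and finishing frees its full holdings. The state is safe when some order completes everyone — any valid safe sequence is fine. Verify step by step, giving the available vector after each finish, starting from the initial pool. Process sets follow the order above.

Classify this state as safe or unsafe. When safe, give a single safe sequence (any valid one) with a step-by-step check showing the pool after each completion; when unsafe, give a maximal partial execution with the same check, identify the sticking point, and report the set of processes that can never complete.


The state is SAFE; one workable sequence: hotel, golf, foxtrot, bravo, delta.
Key observation: hotel marks the first exact bind of the order: its need (3, 2, 1) fits the free (3, 2, 1) with zero slack on a requested resource.
Step-by-step check:
  pool = (3, 2, 1)
  hotel needs (3, 2, 1) <= (3, 2, 1) -> finishes; pool += (1, 0, 2) = (4, 2, 3)
  golf needs (2, 2, 0) <= (4, 2, 3) -> finishes; pool += (0, 1, 1) = (4, 3, 4)
  foxtrot needs (1, 2, 2) <= (4, 3, 4) -> finishes; pool += (1, 2, 1) = (5, 5, 5)
  bravo needs (1, 4, 4) <= (5, 5, 5) -> finishes; pool += (2, 2, 1) = (7, 7, 6)
  delta needs (0, 1, 5) <= (7, 7, 6) -> finishes; pool += (0, 1, 2) = (7, 8, 8)


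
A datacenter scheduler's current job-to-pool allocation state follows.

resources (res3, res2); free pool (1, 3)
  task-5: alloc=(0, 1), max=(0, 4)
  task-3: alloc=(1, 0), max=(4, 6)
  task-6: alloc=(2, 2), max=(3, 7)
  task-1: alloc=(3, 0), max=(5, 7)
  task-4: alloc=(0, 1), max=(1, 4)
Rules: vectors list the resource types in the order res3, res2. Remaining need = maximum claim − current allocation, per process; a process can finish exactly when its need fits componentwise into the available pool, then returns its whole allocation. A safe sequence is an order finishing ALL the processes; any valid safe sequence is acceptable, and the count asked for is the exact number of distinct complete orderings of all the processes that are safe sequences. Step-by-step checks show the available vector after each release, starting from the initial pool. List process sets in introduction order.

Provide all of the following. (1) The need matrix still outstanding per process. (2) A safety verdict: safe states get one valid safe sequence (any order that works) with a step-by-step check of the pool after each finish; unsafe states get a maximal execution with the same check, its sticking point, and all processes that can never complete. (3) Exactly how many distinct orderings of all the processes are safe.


(1) Remaining need (order res3, res2):
  task-5: (0, 3)
  task-3: (3, 6)
  task-6: (1, 5)
  task-1: (2, 7)
  task-4: (1, 3)
(2) SAFE, for example via the order task-4, task-5, task-6, task-1, task-3.
Key observation: the order's first zero-slack moment is task-4 ((1, 3) needed, (1, 3) free — a requested resource with nothing to spare).
Verifying each step:
  pool = (1, 3)
  task-4: need (1, 3) fits (1, 3); releases (0, 1), pool now (1, 4)
  task-5: need (0, 3) fits (1, 4); releases (0, 1), pool now (1, 5)
  task-6: need (1, 5) fits (1, 5); releases (2, 2), pool now (3, 7)
  task-1: need (2, 7) fits (3, 7); releases (3, 0), pool now (6, 7)
  task-3: need (3, 6) fits (6, 7); releases (1, 0), pool now (7, 7)
(3) Exactly 4 of the possible complete orderings are safe sequences.


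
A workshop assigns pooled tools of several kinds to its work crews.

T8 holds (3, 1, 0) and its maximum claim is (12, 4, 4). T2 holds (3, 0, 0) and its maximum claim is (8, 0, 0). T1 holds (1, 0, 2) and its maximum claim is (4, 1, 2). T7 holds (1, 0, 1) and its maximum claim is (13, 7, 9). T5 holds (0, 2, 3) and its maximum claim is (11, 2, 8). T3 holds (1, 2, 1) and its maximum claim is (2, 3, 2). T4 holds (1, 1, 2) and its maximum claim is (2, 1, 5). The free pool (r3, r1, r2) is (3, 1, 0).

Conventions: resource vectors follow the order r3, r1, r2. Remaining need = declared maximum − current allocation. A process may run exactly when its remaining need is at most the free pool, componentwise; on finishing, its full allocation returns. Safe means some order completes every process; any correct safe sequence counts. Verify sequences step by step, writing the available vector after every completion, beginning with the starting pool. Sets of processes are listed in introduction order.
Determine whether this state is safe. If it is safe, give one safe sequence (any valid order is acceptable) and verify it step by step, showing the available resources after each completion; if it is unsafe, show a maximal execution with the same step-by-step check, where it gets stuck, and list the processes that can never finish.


SAFE. One safe sequence: T1, T3, T4, T2, T8, T5, T7.
Key observation: the first exact fit in this order is T1 — it needs (3, 1, 0) with (3, 1, 0) free, meeting a requested resource to the last unit.
Step-by-step check:
  pool = (3, 1, 0)
  run T1 (needs (3, 1, 0), free (3, 1, 0)); after release of (1, 0, 2) the pool is (4, 1, 2)
  run T3 (needs (1, 1, 1), free (4, 1, 2)); after release of (1, 2, 1) the pool is (5, 3, 3)
  run T4 (needs (1, 0, 3), free (5, 3, 3)); after release of (1, 1, 2) the pool is (6, 4, 5)
  run T2 (needs (5, 0, 0), free (6, 4, 5)); after release of (3, 0, 0) the pool is (9, 4, 5)
  run T8 (needs (9, 3, 4), free (9, 4, 5)); after release of (3, 1, 0) the pool is (12, 5, 5)
  run T5 (needs (11, 0, 5), free (12, 5, 5)); after release of (0, 2, 3) the pool is (12, 7, 8)
  run T7 (needs (12, 7, 8), free (12, 7, 8)); after release of (1, 0, 1) the pool is (13, 7, 9)


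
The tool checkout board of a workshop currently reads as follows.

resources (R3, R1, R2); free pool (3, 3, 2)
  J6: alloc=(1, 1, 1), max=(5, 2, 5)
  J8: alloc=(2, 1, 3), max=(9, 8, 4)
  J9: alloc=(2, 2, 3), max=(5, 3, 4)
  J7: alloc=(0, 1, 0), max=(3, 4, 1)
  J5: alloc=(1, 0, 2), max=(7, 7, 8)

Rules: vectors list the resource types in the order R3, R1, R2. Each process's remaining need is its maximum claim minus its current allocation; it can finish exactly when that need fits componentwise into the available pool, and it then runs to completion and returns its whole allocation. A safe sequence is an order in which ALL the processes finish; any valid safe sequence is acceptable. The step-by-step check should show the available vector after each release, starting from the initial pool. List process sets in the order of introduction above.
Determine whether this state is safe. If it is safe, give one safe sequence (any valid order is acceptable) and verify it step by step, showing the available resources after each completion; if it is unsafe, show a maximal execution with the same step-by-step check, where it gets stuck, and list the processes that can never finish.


SAFE, for example via the order J9, J7, J6, J5, J8.
Key observation: the order's first zero-slack moment is J9 ((3, 1, 1) needed, (3, 3, 2) free — a requested resource with nothing to spare).
Verifying each step:
  pool = (3, 3, 2)
  J9 needs (3, 1, 1) <= (3, 3, 2) -> finishes; pool += (2, 2, 3) = (5, 5, 5)
  J7 needs (3, 3, 1) <= (5, 5, 5) -> finishes; pool += (0, 1, 0) = (5, 6, 5)
  J6 needs (4, 1, 4) <= (5, 6, 5) -> finishes; pool += (1, 1, 1) = (6, 7, 6)
  J5 needs (6, 7, 6) <= (6, 7, 6) -> finishes; pool += (1, 0, 2) = (7, 7, 8)
  J8 needs (7, 7, 1) <= (7, 7, 8) -> finishes; pool += (2, 1, 3) = (9, 8, 11)


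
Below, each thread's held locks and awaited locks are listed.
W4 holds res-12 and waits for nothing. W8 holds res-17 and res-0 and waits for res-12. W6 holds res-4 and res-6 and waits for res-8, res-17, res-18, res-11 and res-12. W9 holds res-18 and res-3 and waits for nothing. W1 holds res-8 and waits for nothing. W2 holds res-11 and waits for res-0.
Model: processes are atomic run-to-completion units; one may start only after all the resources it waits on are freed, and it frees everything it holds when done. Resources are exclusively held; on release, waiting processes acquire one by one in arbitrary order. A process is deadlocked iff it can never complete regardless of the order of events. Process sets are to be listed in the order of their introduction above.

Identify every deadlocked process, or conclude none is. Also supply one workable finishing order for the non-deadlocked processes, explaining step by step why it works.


No process is deadlocked.
Key observation: the waits form no ring: some process can always run, and its releases unblock the others one by one.
A valid finishing order for the others: W4, W1, W8, W9, W2, W6.
Verifying each step:
  W4: no waits; runs immediately, freeing res-12
  W1: no waits; runs immediately, freeing res-8
  W8: everything it awaited (res-12) is free; runs, freeing res-17 and res-0
  W9: no waits; runs immediately, freeing res-18 and res-3
  W2: everything it awaited (res-0) is free; runs, freeing res-11
  W6: everything it awaited (res-8, res-17, res-18, res-11 and res-12) is free; runs, freeing res-4 and res-6


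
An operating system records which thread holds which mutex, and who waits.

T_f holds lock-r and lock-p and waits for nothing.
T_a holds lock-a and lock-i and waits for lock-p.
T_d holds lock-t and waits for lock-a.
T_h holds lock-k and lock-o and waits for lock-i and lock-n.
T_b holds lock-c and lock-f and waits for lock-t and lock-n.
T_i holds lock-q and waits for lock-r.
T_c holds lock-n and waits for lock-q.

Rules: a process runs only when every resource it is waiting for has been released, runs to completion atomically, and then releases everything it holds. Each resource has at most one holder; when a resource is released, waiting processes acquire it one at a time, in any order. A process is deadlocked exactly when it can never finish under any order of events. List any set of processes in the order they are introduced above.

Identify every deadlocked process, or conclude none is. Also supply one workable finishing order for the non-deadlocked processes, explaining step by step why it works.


The deadlocked set is empty.
Key observation: there is no circular wait here — follow any chain and it reaches a process that is free to run now.
A valid finishing order for the others: T_f, T_a, T_d, T_i, T_c, T_b, T_h.
Verifying each step:
  T_f waits on nothing -> runs at once and releases lock-r and lock-p
  T_a: everything it awaited (lock-p) is free; runs, freeing lock-a and lock-i
  T_d: everything it awaited (lock-a) is free; runs, freeing lock-t
  T_i: everything it awaited (lock-r) is free; runs, freeing lock-q
  T_c: everything it awaited (lock-q) is free; runs, freeing lock-n
  T_b: everything it awaited (lock-t and lock-n) is free; runs, freeing lock-c and lock-f
  T_h: everything it awaited (lock-i and lock-n) is free; runs, freeing lock-k and lock-o


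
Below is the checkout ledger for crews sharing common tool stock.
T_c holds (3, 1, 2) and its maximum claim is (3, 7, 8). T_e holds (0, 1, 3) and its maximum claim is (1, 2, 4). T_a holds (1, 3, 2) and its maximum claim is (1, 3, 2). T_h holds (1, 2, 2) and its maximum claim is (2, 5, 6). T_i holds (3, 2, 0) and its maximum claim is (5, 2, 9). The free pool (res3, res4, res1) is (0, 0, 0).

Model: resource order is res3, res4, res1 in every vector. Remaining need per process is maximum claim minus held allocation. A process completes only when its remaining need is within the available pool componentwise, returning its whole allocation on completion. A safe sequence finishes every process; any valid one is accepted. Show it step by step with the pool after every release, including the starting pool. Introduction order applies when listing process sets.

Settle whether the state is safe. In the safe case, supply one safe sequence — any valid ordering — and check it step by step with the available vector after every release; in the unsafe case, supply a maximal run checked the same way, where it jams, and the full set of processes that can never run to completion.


SAFE — a valid safe sequence is T_a, T_e, T_h, T_c, T_i.
Key observation: T_e is the earliest step where a requested resource binds exactly: need (1, 1, 1), pool (1, 3, 2) at its turn.
Verifying each step:
  pool = (0, 0, 0)
  T_a needs (0, 0, 0) <= (0, 0, 0) -> finishes; pool += (1, 3, 2) = (1, 3, 2)
  T_e needs (1, 1, 1) <= (1, 3, 2) -> finishes; pool += (0, 1, 3) = (1, 4, 5)
  T_h needs (1, 3, 4) <= (1, 4, 5) -> finishes; pool += (1, 2, 2) = (2, 6, 7)
  T_c needs (0, 6, 6) <= (2, 6, 7) -> finishes; pool += (3, 1, 2) = (5, 7, 9)
  T_i needs (2, 0, 9) <= (5, 7, 9) -> finishes; pool += (3, 2, 0) = (8, 9, 9)


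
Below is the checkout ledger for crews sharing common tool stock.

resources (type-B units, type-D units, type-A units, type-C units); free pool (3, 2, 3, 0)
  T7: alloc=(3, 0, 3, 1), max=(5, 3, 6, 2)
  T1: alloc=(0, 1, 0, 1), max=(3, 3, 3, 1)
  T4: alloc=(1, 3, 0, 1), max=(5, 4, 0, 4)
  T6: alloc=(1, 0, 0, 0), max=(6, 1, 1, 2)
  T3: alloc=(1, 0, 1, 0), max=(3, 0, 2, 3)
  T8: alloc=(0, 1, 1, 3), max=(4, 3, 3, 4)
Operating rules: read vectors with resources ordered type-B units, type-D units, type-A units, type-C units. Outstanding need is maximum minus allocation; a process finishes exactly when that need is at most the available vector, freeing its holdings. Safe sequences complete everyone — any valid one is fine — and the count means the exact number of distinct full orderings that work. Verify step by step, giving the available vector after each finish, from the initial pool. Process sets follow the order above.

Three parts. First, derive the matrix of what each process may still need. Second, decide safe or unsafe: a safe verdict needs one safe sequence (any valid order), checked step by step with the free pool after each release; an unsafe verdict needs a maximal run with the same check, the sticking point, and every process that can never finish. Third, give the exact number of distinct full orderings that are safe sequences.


(1) Outstanding need per process (order type-B units, type-D units, type-A units, type-C units):
  T7: (2, 3, 3, 1)
  T1: (3, 2, 3, 0)
  T4: (4, 1, 0, 3)
  T6: (5, 1, 1, 2)
  T3: (2, 0, 1, 3)
  T8: (4, 2, 2, 1)
(2) SAFE — a valid safe sequence is T1, T7, T8, T3, T6, T4.
Key observation: T1 is the earliest step where a requested resource binds exactly: need (3, 2, 3, 0), pool (3, 2, 3, 0) at its turn.
Verifying each step:
  pool = (3, 2, 3, 0)
  run T1 (needs (3, 2, 3, 0), free (3, 2, 3, 0)); after release of (0, 1, 0, 1) the pool is (3, 3, 3, 1)
  run T7 (needs (2, 3, 3, 1), free (3, 3, 3, 1)); after release of (3, 0, 3, 1) the pool is (6, 3, 6, 2)
  run T8 (needs (4, 2, 2, 1), free (6, 3, 6, 2)); after release of (0, 1, 1, 3) the pool is (6, 4, 7, 5)
  run T3 (needs (2, 0, 1, 3), free (6, 4, 7, 5)); after release of (1, 0, 1, 0) the pool is (7, 4, 8, 5)
  run T6 (needs (5, 1, 1, 2), free (7, 4, 8, 5)); after release of (1, 0, 0, 0) the pool is (8, 4, 8, 5)
  run T4 (needs (4, 1, 0, 3), free (8, 4, 8, 5)); after release of (1, 3, 0, 1) the pool is (9, 7, 8, 6)
(3) The exact count: 8 of the possible complete orderings are safe sequences.


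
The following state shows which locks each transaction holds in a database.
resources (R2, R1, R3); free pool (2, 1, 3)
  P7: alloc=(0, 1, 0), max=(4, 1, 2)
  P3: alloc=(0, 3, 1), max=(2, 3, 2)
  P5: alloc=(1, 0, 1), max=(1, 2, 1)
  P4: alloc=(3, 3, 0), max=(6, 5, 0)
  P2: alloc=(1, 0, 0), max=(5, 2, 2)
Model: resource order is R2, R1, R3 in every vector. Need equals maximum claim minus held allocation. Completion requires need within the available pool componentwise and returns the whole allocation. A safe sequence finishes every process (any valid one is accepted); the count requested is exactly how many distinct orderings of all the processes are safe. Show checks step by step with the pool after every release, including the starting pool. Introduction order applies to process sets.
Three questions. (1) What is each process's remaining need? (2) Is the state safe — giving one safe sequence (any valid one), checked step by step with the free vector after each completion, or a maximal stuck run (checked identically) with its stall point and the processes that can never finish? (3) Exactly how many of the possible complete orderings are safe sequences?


(1) Outstanding need per process (order R2, R1, R3):
  P7: (4, 0, 2)
  P3: (2, 0, 1)
  P5: (0, 2, 0)
  P4: (3, 2, 0)
  P2: (4, 2, 2)
(2) SAFE, for example via the order P3, P5, P4, P7, P2.
Key observation: reading the order forward, P3 is the first process whose need (2, 0, 1) meets the free pool (2, 1, 3) exactly on a resource it requests.
Walking it through:
  pool = (2, 1, 3)
  P3 needs (2, 0, 1) <= (2, 1, 3) -> finishes; pool += (0, 3, 1) = (2, 4, 4)
  P5 needs (0, 2, 0) <= (2, 4, 4) -> finishes; pool += (1, 0, 1) = (3, 4, 5)
  P4 needs (3, 2, 0) <= (3, 4, 5) -> finishes; pool += (3, 3, 0) = (6, 7, 5)
  P7 needs (4, 0, 2) <= (6, 7, 5) -> finishes; pool += (0, 1, 0) = (6, 8, 5)
  P2 needs (4, 2, 2) <= (6, 8, 5) -> finishes; pool += (1, 0, 0) = (7, 8, 5)
(3) Exactly 2 of the possible complete orderings are safe sequences.


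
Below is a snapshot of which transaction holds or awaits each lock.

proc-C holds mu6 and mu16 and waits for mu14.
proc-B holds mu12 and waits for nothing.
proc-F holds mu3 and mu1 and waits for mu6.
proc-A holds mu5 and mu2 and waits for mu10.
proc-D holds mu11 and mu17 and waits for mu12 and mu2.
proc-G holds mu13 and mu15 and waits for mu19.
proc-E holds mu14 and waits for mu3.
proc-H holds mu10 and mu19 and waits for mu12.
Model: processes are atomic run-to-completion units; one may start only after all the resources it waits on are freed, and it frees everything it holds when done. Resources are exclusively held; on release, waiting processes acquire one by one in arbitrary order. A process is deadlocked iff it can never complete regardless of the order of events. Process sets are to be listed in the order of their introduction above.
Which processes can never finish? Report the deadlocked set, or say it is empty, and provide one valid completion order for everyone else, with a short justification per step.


Deadlocked set: proc-C, proc-F and proc-E.
Key observation: the waits loop around proc-C -> proc-E -> proc-F -> proc-C with no way out; no other process is dragged down with it.
The rest can finish in the order proc-B, proc-H, proc-G, proc-A, proc-D.
Step-by-step check:
  proc-B: no waits; runs immediately, freeing mu12
  proc-H: everything it awaited (mu12) is free; runs, freeing mu10 and mu19
  proc-G: everything it awaited (mu19) is free; runs, freeing mu13 and mu15
  proc-A: everything it awaited (mu10) is free; runs, freeing mu5 and mu2
  proc-D: everything it awaited (mu12 and mu2) is free; runs, freeing mu11 and mu17


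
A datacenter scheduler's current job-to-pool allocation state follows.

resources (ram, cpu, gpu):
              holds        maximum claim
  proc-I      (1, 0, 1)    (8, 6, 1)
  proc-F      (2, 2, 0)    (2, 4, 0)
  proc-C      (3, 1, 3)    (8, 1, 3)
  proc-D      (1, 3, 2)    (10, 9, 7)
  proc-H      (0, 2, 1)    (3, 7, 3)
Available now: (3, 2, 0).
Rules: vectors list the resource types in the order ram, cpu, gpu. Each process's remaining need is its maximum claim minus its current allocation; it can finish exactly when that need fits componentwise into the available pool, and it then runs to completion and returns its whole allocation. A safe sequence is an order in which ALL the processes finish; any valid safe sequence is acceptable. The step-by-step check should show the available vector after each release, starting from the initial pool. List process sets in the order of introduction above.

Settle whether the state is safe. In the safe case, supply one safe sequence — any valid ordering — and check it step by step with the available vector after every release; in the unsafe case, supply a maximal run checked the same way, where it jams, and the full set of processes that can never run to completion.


SAFE. One safe sequence: proc-F, proc-C, proc-H, proc-I, proc-D.
Key observation: proc-F is the earliest step where a requested resource binds exactly: need (0, 2, 0), pool (3, 2, 0) at its turn.
Verifying each step:
  pool = (3, 2, 0)
  run proc-F (needs (0, 2, 0), free (3, 2, 0)); after release of (2, 2, 0) the pool is (5, 4, 0)
  run proc-C (needs (5, 0, 0), free (5, 4, 0)); after release of (3, 1, 3) the pool is (8, 5, 3)
  run proc-H (needs (3, 5, 2), free (8, 5, 3)); after release of (0, 2, 1) the pool is (8, 7, 4)
  run proc-I (needs (7, 6, 0), free (8, 7, 4)); after release of (1, 0, 1) the pool is (9, 7, 5)
  run proc-D (needs (9, 6, 5), free (9, 7, 5)); after release of (1, 3, 2) the pool is (10, 10, 7)


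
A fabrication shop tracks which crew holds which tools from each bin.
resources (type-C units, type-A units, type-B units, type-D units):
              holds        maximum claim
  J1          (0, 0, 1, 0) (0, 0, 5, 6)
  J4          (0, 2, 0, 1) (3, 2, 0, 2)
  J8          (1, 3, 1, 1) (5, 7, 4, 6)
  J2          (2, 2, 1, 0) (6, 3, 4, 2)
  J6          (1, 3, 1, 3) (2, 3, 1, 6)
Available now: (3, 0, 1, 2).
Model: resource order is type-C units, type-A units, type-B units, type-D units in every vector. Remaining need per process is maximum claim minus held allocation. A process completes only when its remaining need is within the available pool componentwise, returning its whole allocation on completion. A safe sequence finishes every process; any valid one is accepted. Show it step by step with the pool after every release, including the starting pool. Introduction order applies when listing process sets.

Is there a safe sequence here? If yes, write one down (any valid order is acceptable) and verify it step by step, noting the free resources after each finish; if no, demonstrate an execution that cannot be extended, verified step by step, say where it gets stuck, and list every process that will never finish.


The state is UNSAFE.
Key observation: the pool after J4, J6 is (4, 5, 2, 6); every surviving request exceeds it in type-B units, so progress ends there.
The run J4, J6 cannot be extended any further. Verifying each step:
  pool = (3, 0, 1, 2)
  J4: need (3, 0, 0, 1) fits (3, 0, 1, 2); releases (0, 2, 0, 1), pool now (3, 2, 1, 3)
  J6: need (1, 0, 0, 3) fits (3, 2, 1, 3); releases (1, 3, 1, 3), pool now (4, 5, 2, 6)
  J1 cannot run: need (0, 0, 4, 6) vs free (4, 5, 2, 6) (insufficient type-B units)
  J8 cannot run: need (4, 4, 3, 5) vs free (4, 5, 2, 6) (insufficient type-B units)
  J2 cannot run: need (4, 1, 3, 2) vs free (4, 5, 2, 6) (insufficient type-B units)
Processes that can never finish: J1, J8 and J2.


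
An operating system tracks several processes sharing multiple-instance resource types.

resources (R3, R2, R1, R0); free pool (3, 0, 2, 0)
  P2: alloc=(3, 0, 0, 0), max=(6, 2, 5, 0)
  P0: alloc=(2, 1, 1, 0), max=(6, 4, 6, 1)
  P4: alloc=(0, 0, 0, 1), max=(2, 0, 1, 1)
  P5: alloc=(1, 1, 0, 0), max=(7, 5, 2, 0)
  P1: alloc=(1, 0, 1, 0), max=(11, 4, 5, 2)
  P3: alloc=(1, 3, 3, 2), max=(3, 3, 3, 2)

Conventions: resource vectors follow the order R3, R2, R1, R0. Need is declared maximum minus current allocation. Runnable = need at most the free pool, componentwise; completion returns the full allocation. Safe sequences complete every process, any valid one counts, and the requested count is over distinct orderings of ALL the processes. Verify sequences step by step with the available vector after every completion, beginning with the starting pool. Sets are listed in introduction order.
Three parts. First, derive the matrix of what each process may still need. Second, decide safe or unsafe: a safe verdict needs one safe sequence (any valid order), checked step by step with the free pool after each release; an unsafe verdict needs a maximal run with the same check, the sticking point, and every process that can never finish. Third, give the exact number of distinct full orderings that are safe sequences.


(1) Outstanding need per process (order R3, R2, R1, R0):
  P2: (3, 2, 5, 0)
  P0: (4, 3, 5, 1)
  P4: (2, 0, 1, 0)
  P5: (6, 4, 2, 0)
  P1: (10, 4, 4, 2)
  P3: (2, 0, 0, 0)
(2) SAFE — a valid safe sequence is P3, P0, P5, P4, P2, P1.
Key observation: the first exact fit in this order is P0 — it needs (4, 3, 5, 1) with (4, 3, 5, 2) free, meeting a requested resource to the last unit.
Check, step by step:
  pool = (3, 0, 2, 0)
  P3: need (2, 0, 0, 0) fits (3, 0, 2, 0); releases (1, 3, 3, 2), pool now (4, 3, 5, 2)
  P0: need (4, 3, 5, 1) fits (4, 3, 5, 2); releases (2, 1, 1, 0), pool now (6, 4, 6, 2)
  P5: need (6, 4, 2, 0) fits (6, 4, 6, 2); releases (1, 1, 0, 0), pool now (7, 5, 6, 2)
  P4: need (2, 0, 1, 0) fits (7, 5, 6, 2); releases (0, 0, 0, 1), pool now (7, 5, 6, 3)
  P2: need (3, 2, 5, 0) fits (7, 5, 6, 3); releases (3, 0, 0, 0), pool now (10, 5, 6, 3)
  P1: need (10, 4, 4, 2) fits (10, 5, 6, 3); releases (1, 0, 1, 0), pool now (11, 5, 7, 3)
(3) The exact count: 18 of the possible complete orderings are safe sequences.


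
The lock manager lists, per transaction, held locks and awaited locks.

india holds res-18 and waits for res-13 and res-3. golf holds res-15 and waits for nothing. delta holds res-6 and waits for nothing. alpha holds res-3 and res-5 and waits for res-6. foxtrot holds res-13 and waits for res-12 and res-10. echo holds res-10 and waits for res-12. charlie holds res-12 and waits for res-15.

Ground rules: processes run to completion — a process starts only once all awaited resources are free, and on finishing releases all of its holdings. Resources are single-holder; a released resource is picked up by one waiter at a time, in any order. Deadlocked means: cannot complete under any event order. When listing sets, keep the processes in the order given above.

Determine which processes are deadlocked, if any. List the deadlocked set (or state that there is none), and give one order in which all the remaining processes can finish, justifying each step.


No process is deadlocked.
Key observation: every chain of waits terminates; starting from the processes that wait on nothing, all the rest unlock in turn.
A valid finishing order for the others: golf, charlie, delta, echo, alpha, foxtrot, india.
Verifying each step:
  run golf (it waits on nothing); releases res-15
  charlie: everything it awaited (res-15) is free; runs, freeing res-12
  run delta (it waits on nothing); releases res-6
  echo: everything it awaited (res-12) is free; runs, freeing res-10
  alpha: everything it awaited (res-6) is free; runs, freeing res-3 and res-5
  foxtrot: everything it awaited (res-12 and res-10) is free; runs, freeing res-13
  india: everything it awaited (res-13 and res-3) is free; runs, freeing res-18


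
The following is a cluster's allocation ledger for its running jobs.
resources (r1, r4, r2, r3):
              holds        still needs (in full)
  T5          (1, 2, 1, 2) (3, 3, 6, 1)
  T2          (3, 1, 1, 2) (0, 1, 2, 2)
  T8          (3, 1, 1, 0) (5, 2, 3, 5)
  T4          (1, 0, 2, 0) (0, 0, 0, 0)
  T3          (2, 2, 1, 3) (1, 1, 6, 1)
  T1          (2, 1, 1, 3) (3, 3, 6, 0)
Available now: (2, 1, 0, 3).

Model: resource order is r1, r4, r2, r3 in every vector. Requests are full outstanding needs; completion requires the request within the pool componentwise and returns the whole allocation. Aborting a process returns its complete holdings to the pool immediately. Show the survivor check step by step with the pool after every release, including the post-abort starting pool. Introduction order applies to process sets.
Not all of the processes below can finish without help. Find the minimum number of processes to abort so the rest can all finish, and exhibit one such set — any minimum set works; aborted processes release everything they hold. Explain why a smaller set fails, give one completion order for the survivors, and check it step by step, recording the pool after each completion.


The answer: abort T3 and T1.
Key observation: the deadlocked T5 becomes finishable only because T3 and T1 released (4, 3, 2, 6); it completes at step 4 below.
Minimality, checking each single-abort alternative: T5 alone leaves T3 blocked (short on r2); T2 alone leaves T5 blocked (short on r2); T8 alone leaves T5 blocked (short on r2); T4 alone leaves T5 blocked (short on r2); T3 alone leaves T5 blocked (short on r2); T1 alone leaves T5 blocked (short on r2).
Survivors finish in the order: T2, T4, T8, T5. Verifying each step (pool after the aborts first):
  pool = (6, 4, 2, 9)
  T2: need (0, 1, 2, 2) fits (6, 4, 2, 9); releases (3, 1, 1, 2), pool now (9, 5, 3, 11)
  T4: need (0, 0, 0, 0) fits (9, 5, 3, 11); releases (1, 0, 2, 0), pool now (10, 5, 5, 11)
  T8: need (5, 2, 3, 5) fits (10, 5, 5, 11); releases (3, 1, 1, 0), pool now (13, 6, 6, 11)
  T5: need (3, 3, 6, 1) fits (13, 6, 6, 11); releases (1, 2, 1, 2), pool now (14, 8, 7, 13)
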